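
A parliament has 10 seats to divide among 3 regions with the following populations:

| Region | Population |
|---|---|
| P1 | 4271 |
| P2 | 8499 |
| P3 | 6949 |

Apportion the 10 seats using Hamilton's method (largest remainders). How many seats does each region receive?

Standard divisor: 19719 ÷ 10 ≈ 1971.9.
Standard quotas: P1 2.1659, P2 4.3101, P3 3.5240.
Lower quotas: P1 2, P2 4, P3 3 (sum 9, leaving 1 seat).
Remainders in descending order: P3 0.5240, P2 0.3101, P1 0.1659.
The surplus seat goes to P3.

P1 2; P2 4; P3 4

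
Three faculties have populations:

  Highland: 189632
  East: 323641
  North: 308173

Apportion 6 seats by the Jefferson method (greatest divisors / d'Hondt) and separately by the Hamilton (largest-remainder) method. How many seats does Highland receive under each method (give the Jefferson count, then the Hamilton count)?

Jefferson: Highland 1, East 3, North 2.
Hamilton: Highland 2, East 2, North 2.
Highland gets 1 under Jefferson and 2 under Hamilton.

1 and 2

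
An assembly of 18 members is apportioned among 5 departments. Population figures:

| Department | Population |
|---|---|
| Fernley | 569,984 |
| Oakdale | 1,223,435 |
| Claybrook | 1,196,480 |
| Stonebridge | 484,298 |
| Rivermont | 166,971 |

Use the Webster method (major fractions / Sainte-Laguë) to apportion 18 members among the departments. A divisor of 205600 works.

With modified divisor 205600: modified quotas Fernley 2.772, Oakdale 5.951, Claybrook 5.819, Stonebridge 2.356, Rivermont 0.812.
Rounding to the nearest integer: Fernley 3, Oakdale 6, Claybrook 6, Stonebridge 2, Rivermont 1 (total 18).

Fernley 3, Oakdale 6, Claybrook 6, Stonebridge 2, Rivermont 1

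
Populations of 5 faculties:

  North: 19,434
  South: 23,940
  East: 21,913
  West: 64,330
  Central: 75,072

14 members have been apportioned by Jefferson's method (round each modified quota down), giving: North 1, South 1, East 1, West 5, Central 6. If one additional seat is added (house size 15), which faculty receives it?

South

Priority for the next seat is population ÷ (current seats + 1).
Priorities: North 9717.000, South 11970.000, East 10956.500, West 10721.667, Central 10724.571.
Highest priority: South.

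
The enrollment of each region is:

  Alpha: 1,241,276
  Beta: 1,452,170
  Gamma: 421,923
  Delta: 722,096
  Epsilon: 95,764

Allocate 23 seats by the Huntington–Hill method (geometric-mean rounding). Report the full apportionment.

With divisor 171695: modified quotas Alpha 7.230, Beta 8.458, Gamma 2.457, Delta 4.206, Epsilon 0.558.
Geometric-mean thresholds: Alpha √(7·8)=7.483, Beta √(8·9)=8.485, Gamma √(2·3)=2.449, Delta √(4·5)=4.472, Epsilon (min 1).
Each quota rounded against its threshold gives Alpha 7, Beta 8, Gamma 3, Delta 4, Epsilon 1 (total 23).

Alpha: 7; Beta: 8; Gamma: 3; Delta: 4; Epsilon: 1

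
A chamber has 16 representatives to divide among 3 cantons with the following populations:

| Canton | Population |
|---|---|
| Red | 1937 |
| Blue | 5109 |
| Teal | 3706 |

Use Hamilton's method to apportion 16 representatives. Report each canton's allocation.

Red 3; Blue 8; Teal 5

The standard divisor is 10752/16 = 672.
Standard quotas: Red 2.8824, Blue 7.6027, Teal 5.5149.
Lower quotas: Red 2, Blue 7, Teal 5 (sum 14, leaving 2 seats).
Remainders in descending order: Red 0.8824, Blue 0.6027, Teal 0.5149.
Largest remainders: Red, Blue receive the extra seats.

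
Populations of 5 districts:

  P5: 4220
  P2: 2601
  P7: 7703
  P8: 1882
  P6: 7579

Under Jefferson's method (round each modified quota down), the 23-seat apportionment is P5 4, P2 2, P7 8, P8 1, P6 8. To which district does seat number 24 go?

Priority for the next seat is population ÷ (current seats + 1).
Priorities: P5 844.000, P2 867.000, P7 855.889, P8 941.000, P6 842.111.
Highest priority: P8.

P8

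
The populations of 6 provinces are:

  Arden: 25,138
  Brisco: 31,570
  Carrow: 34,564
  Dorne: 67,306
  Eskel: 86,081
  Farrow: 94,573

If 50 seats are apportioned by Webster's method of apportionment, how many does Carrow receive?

Standard divisor 339232/50 ≈ 6784.64; standard quotas: Arden 3.705, Brisco 4.653, Carrow 5.094, Dorne 9.920, Eskel 12.688, Farrow 13.939.
Rounding to the nearest integer gives 4, 5, 5, 10, 13, 14 = 51 seats, so the divisor must be adjusted.
With modified divisor 6900: modified quotas Arden 3.643, Brisco 4.575, Carrow 5.009, Dorne 9.754, Eskel 12.476, Farrow 13.706.
Rounding to the nearest integer: Arden 4, Brisco 5, Carrow 5, Dorne 10, Eskel 12, Farrow 14 (total 50).
Carrow receives 5.

5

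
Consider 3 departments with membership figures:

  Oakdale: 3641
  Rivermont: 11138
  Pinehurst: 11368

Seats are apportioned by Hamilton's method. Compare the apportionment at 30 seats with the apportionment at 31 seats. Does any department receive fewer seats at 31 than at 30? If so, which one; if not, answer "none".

none

At 30 seats: Oakdale 4, Rivermont 13, Pinehurst 13.
At 31 seats: Oakdale 4, Rivermont 13, Pinehurst 14.
No department's allocation decreased.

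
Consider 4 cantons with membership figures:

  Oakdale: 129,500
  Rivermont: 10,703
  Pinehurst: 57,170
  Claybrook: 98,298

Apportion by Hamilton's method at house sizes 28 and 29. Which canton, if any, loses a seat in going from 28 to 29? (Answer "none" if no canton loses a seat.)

Pinehurst

At 28 seats: Oakdale 12, Rivermont 1, Pinehurst 6, Claybrook 9.
At 29 seats: Oakdale 13, Rivermont 1, Pinehurst 5, Claybrook 10.
Pinehurst drops from 6 to 5.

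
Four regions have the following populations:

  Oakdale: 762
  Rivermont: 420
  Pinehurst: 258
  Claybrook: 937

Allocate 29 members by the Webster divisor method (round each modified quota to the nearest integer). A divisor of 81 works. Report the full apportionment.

Oakdale 9, Rivermont 5, Pinehurst 3, Claybrook 12

With modified divisor 81: modified quotas Oakdale 9.407, Rivermont 5.185, Pinehurst 3.185, Claybrook 11.568.
Rounding to the nearest integer: Oakdale 9, Rivermont 5, Pinehurst 3, Claybrook 12 (total 29).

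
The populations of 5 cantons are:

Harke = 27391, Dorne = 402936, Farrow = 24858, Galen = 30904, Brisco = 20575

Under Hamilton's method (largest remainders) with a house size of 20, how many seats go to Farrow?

Standard divisor: 506664 ÷ 20 ≈ 25333.2.
Standard quotas: Harke 1.0812, Dorne 15.9055, Farrow 0.9812, Galen 1.2199, Brisco 0.8122.
Lower quotas: Harke 1, Dorne 15, Farrow 0, Galen 1, Brisco 0 (sum 17, leaving 3 seats).
Remainders in descending order: Farrow 0.9812, Dorne 0.9055, Brisco 0.8122, Galen 0.2199, Harke 0.0812.
Largest remainders: Farrow, Dorne, Brisco receive the extra seats.
Farrow receives 1.

1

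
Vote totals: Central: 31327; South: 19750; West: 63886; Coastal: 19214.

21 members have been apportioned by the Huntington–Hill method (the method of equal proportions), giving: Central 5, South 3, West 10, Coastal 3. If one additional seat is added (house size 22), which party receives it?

Priority for the next seat is population ÷ (√(s·(s+1))).
Priorities: Central 5719.502, South 5701.334, West 6091.291, Coastal 5546.604.
Highest priority: West.

West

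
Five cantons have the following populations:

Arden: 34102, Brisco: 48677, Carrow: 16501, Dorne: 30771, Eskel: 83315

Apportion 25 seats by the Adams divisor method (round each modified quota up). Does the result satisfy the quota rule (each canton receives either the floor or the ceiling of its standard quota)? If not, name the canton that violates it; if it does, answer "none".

none

Standard quotas: Arden 3.996, Brisco 5.703, Carrow 1.933, Dorne 3.605, Eskel 9.762.
Adams allocation: Arden 4, Brisco 6, Carrow 2, Dorne 4, Eskel 9.
Every allocation lies between the lower and upper quota.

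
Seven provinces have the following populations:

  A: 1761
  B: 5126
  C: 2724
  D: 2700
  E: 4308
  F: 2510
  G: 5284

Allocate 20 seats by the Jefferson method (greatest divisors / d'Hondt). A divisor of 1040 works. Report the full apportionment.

With modified divisor 1040: modified quotas A 1.693, B 4.929, C 2.619, D 2.596, E 4.142, F 2.413, G 5.081.
Rounding down: A 1, B 4, C 2, D 2, E 4, F 2, G 5 (total 20).

A 1; B 4; C 2; D 2; E 4; F 2; G 5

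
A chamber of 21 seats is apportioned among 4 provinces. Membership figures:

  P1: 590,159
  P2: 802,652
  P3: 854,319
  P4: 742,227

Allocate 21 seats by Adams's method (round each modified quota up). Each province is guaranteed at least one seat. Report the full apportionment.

P1=4, P2=6, P3=6, P4=5

Standard divisor 2989357/21 ≈ 142350.333; standard quotas: P1 4.146, P2 5.639, P3 6.002, P4 5.214.
Rounding up gives 5, 6, 7, 6 = 24 seats, so the divisor must be adjusted.
With modified divisor 154500: modified quotas P1 3.820, P2 5.195, P3 5.530, P4 4.804.
Rounding up: P1 4, P2 6, P3 6, P4 5 (total 21).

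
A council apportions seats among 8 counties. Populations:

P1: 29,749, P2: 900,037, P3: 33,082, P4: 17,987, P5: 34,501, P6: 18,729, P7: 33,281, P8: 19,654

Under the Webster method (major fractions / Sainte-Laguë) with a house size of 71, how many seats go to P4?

Standard divisor 1087020/71 ≈ 15310.141; standard quotas: P1 1.943, P2 58.787, P3 2.161, P4 1.175, P5 2.253, P6 1.223, P7 2.174, P8 1.284.
Rounding to the nearest integer gives 2, 59, 2, 1, 2, 1, 2, 1 = 70 seats, so the divisor must be adjusted.
With modified divisor 15000: modified quotas P1 1.983, P2 60.002, P3 2.205, P4 1.199, P5 2.300, P6 1.249, P7 2.219, P8 1.310.
Rounding to the nearest integer: P1 2, P2 60, P3 2, P4 1, P5 2, P6 1, P7 2, P8 1 (total 71).
P4 receives 1.

1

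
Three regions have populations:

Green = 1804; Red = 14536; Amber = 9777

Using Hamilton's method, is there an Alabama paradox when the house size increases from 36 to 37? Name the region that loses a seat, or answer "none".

Green

At 36 seats: Green 3, Red 20, Amber 13.
At 37 seats: Green 2, Red 21, Amber 14.
Green drops from 3 to 2.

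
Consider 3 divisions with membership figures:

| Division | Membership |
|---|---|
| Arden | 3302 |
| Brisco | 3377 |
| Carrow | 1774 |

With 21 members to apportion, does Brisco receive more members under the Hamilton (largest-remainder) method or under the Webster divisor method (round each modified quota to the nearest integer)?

Webster

Hamilton: Arden 8, Brisco 8, Carrow 5.
Webster: Arden 8, Brisco 9, Carrow 4.
Brisco gets 8 under Hamilton and 9 under Webster.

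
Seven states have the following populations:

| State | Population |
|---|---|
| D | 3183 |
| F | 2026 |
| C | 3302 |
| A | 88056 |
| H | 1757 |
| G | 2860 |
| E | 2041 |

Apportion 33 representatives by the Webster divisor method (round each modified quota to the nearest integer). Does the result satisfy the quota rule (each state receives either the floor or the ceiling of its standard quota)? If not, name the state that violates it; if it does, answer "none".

Standard quotas: D 1.018, F 0.648, C 1.056, A 28.151, H 0.562, G 0.914, E 0.652.
Webster allocation: D 1, F 1, C 1, A 27, H 1, G 1, E 1.
A has quota 28.151 (lower 28, upper 29) but receives 27 — outside the quota interval.

A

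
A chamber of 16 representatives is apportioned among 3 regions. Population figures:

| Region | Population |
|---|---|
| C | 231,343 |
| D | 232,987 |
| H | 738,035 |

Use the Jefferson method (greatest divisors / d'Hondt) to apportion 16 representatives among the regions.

C=3, D=3, H=10

Standard divisor 1202365/16 ≈ 75147.812; standard quotas: C 3.079, D 3.100, H 9.821.
Rounding down gives 3, 3, 9 = 15 seats, so the divisor must be adjusted.
With modified divisor 70400: modified quotas C 3.286, D 3.309, H 10.483.
Rounding down: C 3, D 3, H 10 (total 16).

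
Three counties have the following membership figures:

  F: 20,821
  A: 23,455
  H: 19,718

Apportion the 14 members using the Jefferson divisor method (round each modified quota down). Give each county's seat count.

F: 5; A: 5; H: 4

Standard divisor 63994/14 ≈ 4571; standard quotas: F 4.555, A 5.131, H 4.314.
Rounding down gives 4, 5, 4 = 13 seats, so the divisor must be adjusted.
With modified divisor 4100: modified quotas F 5.078, A 5.721, H 4.809.
Rounding down: F 5, A 5, H 4 (total 14).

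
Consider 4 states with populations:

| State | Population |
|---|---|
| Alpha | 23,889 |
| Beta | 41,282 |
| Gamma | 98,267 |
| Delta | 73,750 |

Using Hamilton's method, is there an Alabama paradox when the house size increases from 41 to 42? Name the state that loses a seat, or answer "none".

At 41 seats: Alpha 4, Beta 7, Gamma 17, Delta 13.
At 42 seats: Alpha 4, Beta 7, Gamma 18, Delta 13.
No state's allocation decreased.

none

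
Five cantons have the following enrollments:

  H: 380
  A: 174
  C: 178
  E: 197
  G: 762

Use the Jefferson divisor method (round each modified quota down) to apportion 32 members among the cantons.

Standard divisor 1691/32 ≈ 52.844; standard quotas: H 7.191, A 3.293, C 3.368, E 3.728, G 14.420.
Rounding down gives 7, 3, 3, 3, 14 = 30 seats, so the divisor must be adjusted.
With modified divisor 48: modified quotas H 7.917, A 3.625, C 3.708, E 4.104, G 15.875.
Rounding down: H 7, A 3, C 3, E 4, G 15 (total 32).

H 7; A 3; C 3; E 4; G 15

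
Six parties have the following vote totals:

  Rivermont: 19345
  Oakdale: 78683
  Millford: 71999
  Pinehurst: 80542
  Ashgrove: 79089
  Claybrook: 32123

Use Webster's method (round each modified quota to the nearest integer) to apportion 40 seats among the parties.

Standard divisor 361781/40 ≈ 9044.525; standard quotas: Rivermont 2.139, Oakdale 8.700, Millford 7.961, Pinehurst 8.905, Ashgrove 8.744, Claybrook 3.552.
Rounding to the nearest integer gives 2, 9, 8, 9, 9, 4 = 41 seats, so the divisor must be adjusted.
With modified divisor 9233.18: modified quotas Rivermont 2.095, Oakdale 8.522, Millford 7.798, Pinehurst 8.723, Ashgrove 8.566, Claybrook 3.479.
Rounding to the nearest integer: Rivermont 2, Oakdale 9, Millford 8, Pinehurst 9, Ashgrove 9, Claybrook 3 (total 40).

Rivermont=2, Oakdale=9, Millford=8, Pinehurst=9, Ashgrove=9, Claybrook=3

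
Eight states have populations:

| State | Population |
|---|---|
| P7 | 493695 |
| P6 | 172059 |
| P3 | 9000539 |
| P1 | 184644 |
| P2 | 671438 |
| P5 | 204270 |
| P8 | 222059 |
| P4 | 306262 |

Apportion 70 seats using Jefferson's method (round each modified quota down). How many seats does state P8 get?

1

Standard divisor 11254966/70 ≈ 160785.229; standard quotas: P7 3.071, P6 1.070, P3 55.979, P1 1.148, P2 4.176, P5 1.270, P8 1.381, P4 1.905.
Rounding down gives 3, 1, 55, 1, 4, 1, 1, 1 = 67 seats, so the divisor must be adjusted.
With modified divisor 154772: modified quotas P7 3.190, P6 1.112, P3 58.154, P1 1.193, P2 4.338, P5 1.320, P8 1.435, P4 1.979.
Rounding down: P7 3, P6 1, P3 58, P1 1, P2 4, P5 1, P8 1, P4 1 (total 70).
P8 receives 1.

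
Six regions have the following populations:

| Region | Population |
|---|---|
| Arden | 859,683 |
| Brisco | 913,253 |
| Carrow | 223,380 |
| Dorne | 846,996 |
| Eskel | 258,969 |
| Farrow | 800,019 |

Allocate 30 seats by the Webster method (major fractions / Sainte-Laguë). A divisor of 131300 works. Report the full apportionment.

Arden: 7, Brisco: 7, Carrow: 2, Dorne: 6, Eskel: 2, Farrow: 6

With modified divisor 131300: modified quotas Arden 6.547, Brisco 6.955, Carrow 1.701, Dorne 6.451, Eskel 1.972, Farrow 6.093.
Rounding to the nearest integer: Arden 7, Brisco 7, Carrow 2, Dorne 6, Eskel 2, Farrow 6 (total 30).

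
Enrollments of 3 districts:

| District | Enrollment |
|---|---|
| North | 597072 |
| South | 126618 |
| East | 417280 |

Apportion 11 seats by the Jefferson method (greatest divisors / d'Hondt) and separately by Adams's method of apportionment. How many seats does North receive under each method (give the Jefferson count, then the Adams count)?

6 and 5

Jefferson: North 6, South 1, East 4.
Adams: North 5, South 2, East 4.
North gets 6 under Jefferson and 5 under Adams.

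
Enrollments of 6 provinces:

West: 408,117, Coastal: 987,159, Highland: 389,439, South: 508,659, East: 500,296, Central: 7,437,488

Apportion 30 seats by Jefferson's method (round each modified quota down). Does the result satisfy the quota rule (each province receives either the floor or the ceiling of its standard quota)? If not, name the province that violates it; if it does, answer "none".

Central

Standard quotas: West 1.197, Coastal 2.895, Highland 1.142, South 1.491, East 1.467, Central 21.808.
Jefferson allocation: West 1, Coastal 3, Highland 1, South 1, East 1, Central 23.
Central has quota 21.808 (lower 21, upper 22) but receives 23 — outside the quota interval.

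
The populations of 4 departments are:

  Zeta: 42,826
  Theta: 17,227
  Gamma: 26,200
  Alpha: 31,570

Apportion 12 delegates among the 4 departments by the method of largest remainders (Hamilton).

Standard divisor: 117823 ÷ 12 ≈ 9818.583.
Standard quotas: Zeta 4.3617, Theta 1.7545, Gamma 2.6684, Alpha 3.2153.
Lower quotas: Zeta 4, Theta 1, Gamma 2, Alpha 3 (sum 10, leaving 2 seats).
Remainders in descending order: Theta 0.7545, Gamma 0.6684, Zeta 0.3617, Alpha 0.2153.
The surplus seats go to Theta, Gamma.

Zeta=4; Theta=2; Gamma=3; Alpha=3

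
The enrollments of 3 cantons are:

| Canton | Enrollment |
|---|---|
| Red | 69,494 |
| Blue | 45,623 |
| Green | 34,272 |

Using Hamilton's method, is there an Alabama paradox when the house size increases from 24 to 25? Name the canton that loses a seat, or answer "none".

At 24 seats: Red 11, Blue 7, Green 6.
At 25 seats: Red 11, Blue 8, Green 6.
No canton's allocation decreased.

none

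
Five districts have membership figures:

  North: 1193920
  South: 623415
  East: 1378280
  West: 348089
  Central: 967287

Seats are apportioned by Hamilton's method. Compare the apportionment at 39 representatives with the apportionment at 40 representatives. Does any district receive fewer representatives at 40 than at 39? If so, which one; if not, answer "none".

At 39 seats: North 10, South 6, East 12, West 3, Central 8.
At 40 seats: North 11, South 5, East 12, West 3, Central 9.
South drops from 6 to 5.

South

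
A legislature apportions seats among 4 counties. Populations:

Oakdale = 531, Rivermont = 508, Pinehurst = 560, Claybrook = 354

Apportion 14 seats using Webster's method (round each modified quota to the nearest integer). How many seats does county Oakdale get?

Standard divisor 1953/14 ≈ 139.5; standard quotas: Oakdale 3.806, Rivermont 3.642, Pinehurst 4.014, Claybrook 2.538.
Rounding to the nearest integer gives 4, 4, 4, 3 = 15 seats, so the divisor must be adjusted.
With modified divisor 143: modified quotas Oakdale 3.713, Rivermont 3.552, Pinehurst 3.916, Claybrook 2.476.
Rounding to the nearest integer: Oakdale 4, Rivermont 4, Pinehurst 4, Claybrook 2 (total 14).
Oakdale receives 4.

4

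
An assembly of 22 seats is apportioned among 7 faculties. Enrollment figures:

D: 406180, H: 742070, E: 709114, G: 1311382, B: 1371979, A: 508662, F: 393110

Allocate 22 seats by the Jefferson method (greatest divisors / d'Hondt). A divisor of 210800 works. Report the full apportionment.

With modified divisor 210800: modified quotas D 1.927, H 3.520, E 3.364, G 6.221, B 6.508, A 2.413, F 1.865.
Rounding down: D 1, H 3, E 3, G 6, B 6, A 2, F 1 (total 22).

D 1, H 3, E 3, G 6, B 6, A 2, F 1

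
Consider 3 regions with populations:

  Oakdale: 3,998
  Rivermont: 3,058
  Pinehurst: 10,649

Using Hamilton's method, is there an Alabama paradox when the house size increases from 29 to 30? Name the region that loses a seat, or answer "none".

none

At 29 seats: Oakdale 7, Rivermont 5, Pinehurst 17.
At 30 seats: Oakdale 7, Rivermont 5, Pinehurst 18.
No region's allocation decreased.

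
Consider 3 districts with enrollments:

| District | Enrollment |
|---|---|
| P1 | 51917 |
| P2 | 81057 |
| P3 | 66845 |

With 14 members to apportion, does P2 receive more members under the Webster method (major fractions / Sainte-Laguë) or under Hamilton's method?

Hamilton

Webster: P1 4, P2 5, P3 5.
Hamilton: P1 3, P2 6, P3 5.
P2 gets 5 under Webster and 6 under Hamilton.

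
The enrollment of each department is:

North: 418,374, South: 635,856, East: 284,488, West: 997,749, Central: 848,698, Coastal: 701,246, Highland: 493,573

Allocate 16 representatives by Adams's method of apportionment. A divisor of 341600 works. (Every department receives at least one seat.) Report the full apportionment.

North=2; South=2; East=1; West=3; Central=3; Coastal=3; Highland=2

With modified divisor 341600: modified quotas North 1.225, South 1.861, East 0.833, West 2.921, Central 2.484, Coastal 2.053, Highland 1.445.
Rounding up: North 2, South 2, East 1, West 3, Central 3, Coastal 3, Highland 2 (total 16).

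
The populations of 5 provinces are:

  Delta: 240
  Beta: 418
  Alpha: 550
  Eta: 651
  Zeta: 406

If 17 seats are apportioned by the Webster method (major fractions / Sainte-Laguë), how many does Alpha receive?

4

Standard divisor 2265/17 ≈ 133.235; standard quotas: Delta 1.801, Beta 3.137, Alpha 4.128, Eta 4.886, Zeta 3.047.
Rounding to the nearest integer gives Delta 2, Beta 3, Alpha 4, Eta 5, Zeta 3 — total 17, matching the house size, so no adjustment is needed.
Alpha receives 4.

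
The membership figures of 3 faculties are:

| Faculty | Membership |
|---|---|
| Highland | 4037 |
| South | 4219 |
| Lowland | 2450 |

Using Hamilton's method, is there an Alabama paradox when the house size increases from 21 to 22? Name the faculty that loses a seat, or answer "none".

At 21 seats: Highland 8, South 8, Lowland 5.
At 22 seats: Highland 8, South 9, Lowland 5.
No faculty's allocation decreased.

none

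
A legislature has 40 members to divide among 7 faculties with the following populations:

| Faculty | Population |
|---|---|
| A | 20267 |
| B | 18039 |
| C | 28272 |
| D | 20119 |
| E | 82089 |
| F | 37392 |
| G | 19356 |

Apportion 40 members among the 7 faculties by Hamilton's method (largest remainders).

A: 4, B: 3, C: 5, D: 4, E: 14, F: 7, G: 3

Standard divisor: 225534 ÷ 40 ≈ 5638.35.
Standard quotas: A 3.5945, B 3.1993, C 5.0142, D 3.5682, E 14.5590, F 6.6317, G 3.4329.
Lower quotas: A 3, B 3, C 5, D 3, E 14, F 6, G 3 (sum 37, leaving 3 seats).
Remainders in descending order: F 0.6317, A 0.5945, D 0.5682, E 0.5590, G 0.4329, B 0.1993, C 0.0142.
Largest remainders: F, A, D receive the extra seats.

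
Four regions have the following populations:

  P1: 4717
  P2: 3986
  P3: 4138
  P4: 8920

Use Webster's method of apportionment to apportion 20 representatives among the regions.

P1 4, P2 4, P3 4, P4 8

Standard divisor 21761/20 ≈ 1088.05; standard quotas: P1 4.335, P2 3.663, P3 3.803, P4 8.198.
Rounding to the nearest integer gives P1 4, P2 4, P3 4, P4 8 — total 20, matching the house size, so no adjustment is needed.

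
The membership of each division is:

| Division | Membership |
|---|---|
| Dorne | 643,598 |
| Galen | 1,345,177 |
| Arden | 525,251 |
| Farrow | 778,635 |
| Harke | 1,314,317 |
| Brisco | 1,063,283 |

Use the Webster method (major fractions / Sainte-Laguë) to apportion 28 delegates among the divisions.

Dorne=3; Galen=7; Arden=3; Farrow=4; Harke=6; Brisco=5

Standard divisor 5670261/28 ≈ 202509.321; standard quotas: Dorne 3.178, Galen 6.643, Arden 2.594, Farrow 3.845, Harke 6.490, Brisco 5.251.
Rounding to the nearest integer gives Dorne 3, Galen 7, Arden 3, Farrow 4, Harke 6, Brisco 5 — total 28, matching the house size, so no adjustment is needed.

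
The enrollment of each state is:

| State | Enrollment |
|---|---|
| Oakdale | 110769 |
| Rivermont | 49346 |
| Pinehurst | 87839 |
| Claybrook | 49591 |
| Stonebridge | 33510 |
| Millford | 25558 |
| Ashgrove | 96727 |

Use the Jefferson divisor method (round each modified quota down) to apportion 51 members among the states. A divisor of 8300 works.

Oakdale 13, Rivermont 5, Pinehurst 10, Claybrook 5, Stonebridge 4, Millford 3, Ashgrove 11

With modified divisor 8300: modified quotas Oakdale 13.346, Rivermont 5.945, Pinehurst 10.583, Claybrook 5.975, Stonebridge 4.037, Millford 3.079, Ashgrove 11.654.
Rounding down: Oakdale 13, Rivermont 5, Pinehurst 10, Claybrook 5, Stonebridge 4, Millford 3, Ashgrove 11 (total 51).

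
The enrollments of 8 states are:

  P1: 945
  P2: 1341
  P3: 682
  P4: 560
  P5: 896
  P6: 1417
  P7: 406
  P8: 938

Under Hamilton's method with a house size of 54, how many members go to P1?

Total 7185; standard divisor 7185/54 ≈ 133.056.
Standard quotas: P1 7.102, P2 10.078, P3 5.126, P4 4.209, P5 6.734, P6 10.650, P7 3.051, P8 7.050.
Lower quotas: P1 7, P2 10, P3 5, P4 4, P5 6, P6 10, P7 3, P8 7 (sum 52, leaving 2 seats).
Remainders in descending order: P5 0.734, P6 0.650, P4 0.209, P3 0.126, P1 0.102, P2 0.078, P7 0.051, P8 0.050.
Largest remainders: P5, P6 receive the extra seats.
P1 receives 7.

7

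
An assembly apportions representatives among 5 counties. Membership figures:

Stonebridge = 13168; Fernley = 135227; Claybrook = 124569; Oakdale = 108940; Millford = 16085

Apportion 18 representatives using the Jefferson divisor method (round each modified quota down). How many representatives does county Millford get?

Standard divisor 397989/18 ≈ 22110.5; standard quotas: Stonebridge 0.596, Fernley 6.116, Claybrook 5.634, Oakdale 4.927, Millford 0.727.
Rounding down gives 0, 6, 5, 4, 0 = 15 seats, so the divisor must be adjusted.
With modified divisor 18700: modified quotas Stonebridge 0.704, Fernley 7.231, Claybrook 6.661, Oakdale 5.826, Millford 0.860.
Rounding down: Stonebridge 0, Fernley 7, Claybrook 6, Oakdale 5, Millford 0 (total 18).
Millford receives 0.

0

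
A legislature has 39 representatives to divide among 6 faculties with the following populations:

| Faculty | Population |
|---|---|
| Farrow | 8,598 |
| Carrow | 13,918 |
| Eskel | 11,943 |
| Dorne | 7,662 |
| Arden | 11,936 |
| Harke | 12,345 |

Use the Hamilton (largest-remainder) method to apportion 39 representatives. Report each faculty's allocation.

Farrow 5, Carrow 8, Eskel 7, Dorne 5, Arden 7, Harke 7

Standard divisor: 66402 ÷ 39 ≈ 1702.615.
Standard quotas: Farrow 5.0499, Carrow 8.1745, Eskel 7.0145, Dorne 4.5001, Arden 7.0104, Harke 7.2506.
Lower quotas: Farrow 5, Carrow 8, Eskel 7, Dorne 4, Arden 7, Harke 7 (sum 38, leaving 1 seat).
Remainders in descending order: Dorne 0.5001, Harke 0.2506, Carrow 0.1745, Farrow 0.0499, Eskel 0.0145, Arden 0.0104.
Largest remainder: Dorne receives the extra seat.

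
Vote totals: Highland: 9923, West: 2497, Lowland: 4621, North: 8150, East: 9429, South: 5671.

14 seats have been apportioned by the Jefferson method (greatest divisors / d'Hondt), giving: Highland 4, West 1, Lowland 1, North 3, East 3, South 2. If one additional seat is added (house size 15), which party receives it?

East

Priority for the next seat is population ÷ (current seats + 1).
Priorities: Highland 1984.600, West 1248.500, Lowland 2310.500, North 2037.500, East 2357.250, South 1890.333.
Highest priority: East.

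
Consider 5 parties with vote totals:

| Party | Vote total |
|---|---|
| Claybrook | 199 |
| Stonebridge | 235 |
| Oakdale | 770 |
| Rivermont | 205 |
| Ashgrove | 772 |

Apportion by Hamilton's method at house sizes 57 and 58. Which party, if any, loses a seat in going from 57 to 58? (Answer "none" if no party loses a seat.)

At 57 seats: Claybrook 5, Stonebridge 6, Oakdale 20, Rivermont 6, Ashgrove 20.
At 58 seats: Claybrook 5, Stonebridge 6, Oakdale 21, Rivermont 5, Ashgrove 21.
Rivermont drops from 6 to 5.

Rivermont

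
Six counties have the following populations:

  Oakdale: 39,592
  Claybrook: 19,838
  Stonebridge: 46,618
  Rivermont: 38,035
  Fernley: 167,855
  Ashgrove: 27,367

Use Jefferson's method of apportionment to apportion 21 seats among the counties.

Oakdale 2, Claybrook 1, Stonebridge 3, Rivermont 2, Fernley 12, Ashgrove 1

Standard divisor 339305/21 ≈ 16157.381; standard quotas: Oakdale 2.450, Claybrook 1.228, Stonebridge 2.885, Rivermont 2.354, Fernley 10.389, Ashgrove 1.694.
Rounding down gives 2, 1, 2, 2, 10, 1 = 18 seats, so the divisor must be adjusted.
With modified divisor 13840: modified quotas Oakdale 2.861, Claybrook 1.433, Stonebridge 3.368, Rivermont 2.748, Fernley 12.128, Ashgrove 1.977.
Rounding down: Oakdale 2, Claybrook 1, Stonebridge 3, Rivermont 2, Fernley 12, Ashgrove 1 (total 21).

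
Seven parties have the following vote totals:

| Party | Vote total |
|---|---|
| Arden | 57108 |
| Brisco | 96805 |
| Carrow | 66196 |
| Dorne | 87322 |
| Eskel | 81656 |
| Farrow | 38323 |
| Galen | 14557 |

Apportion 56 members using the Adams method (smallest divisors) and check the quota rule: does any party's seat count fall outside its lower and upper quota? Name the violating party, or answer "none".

none

Standard quotas: Arden 7.236, Brisco 12.266, Carrow 8.387, Dorne 11.064, Eskel 10.346, Farrow 4.856, Galen 1.844.
Adams allocation: Arden 7, Brisco 12, Carrow 9, Dorne 11, Eskel 10, Farrow 5, Galen 2.
Every allocation lies between the lower and upper quota.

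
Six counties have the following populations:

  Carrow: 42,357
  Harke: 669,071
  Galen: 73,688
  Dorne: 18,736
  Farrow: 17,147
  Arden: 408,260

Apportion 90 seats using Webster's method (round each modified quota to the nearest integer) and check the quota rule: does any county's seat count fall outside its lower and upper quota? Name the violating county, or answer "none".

Harke

Standard quotas: Carrow 3.101, Harke 48.986, Galen 5.395, Dorne 1.372, Farrow 1.255, Arden 29.891.
Webster allocation: Carrow 3, Harke 50, Galen 5, Dorne 1, Farrow 1, Arden 30.
Harke has quota 48.986 (lower 48, upper 49) but receives 50 — outside the quota interval.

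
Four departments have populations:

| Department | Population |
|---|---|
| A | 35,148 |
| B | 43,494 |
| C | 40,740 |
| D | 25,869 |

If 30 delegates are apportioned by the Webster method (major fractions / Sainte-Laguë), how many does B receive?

9

Standard divisor 145251/30 ≈ 4841.7; standard quotas: A 7.259, B 8.983, C 8.414, D 5.343.
Rounding to the nearest integer gives 7, 9, 8, 5 = 29 seats, so the divisor must be adjusted.
With modified divisor 4750: modified quotas A 7.400, B 9.157, C 8.577, D 5.446.
Rounding to the nearest integer: A 7, B 9, C 9, D 5 (total 30).
B receives 9.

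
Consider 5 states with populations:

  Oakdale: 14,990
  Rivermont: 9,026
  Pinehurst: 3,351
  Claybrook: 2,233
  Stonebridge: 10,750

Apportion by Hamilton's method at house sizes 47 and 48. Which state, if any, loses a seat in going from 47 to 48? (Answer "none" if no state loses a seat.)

At 47 seats: Oakdale 17, Rivermont 10, Pinehurst 4, Claybrook 3, Stonebridge 13.
At 48 seats: Oakdale 18, Rivermont 11, Pinehurst 4, Claybrook 2, Stonebridge 13.
Claybrook drops from 3 to 2.

Claybrook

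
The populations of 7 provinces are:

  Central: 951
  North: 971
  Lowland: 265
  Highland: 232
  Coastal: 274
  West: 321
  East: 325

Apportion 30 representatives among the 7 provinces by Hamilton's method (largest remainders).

Standard divisor: 3339 ÷ 30 ≈ 111.3.
Standard quotas: Central 8.544, North 8.724, Lowland 2.381, Highland 2.084, Coastal 2.462, West 2.884, East 2.920.
Lower quotas: Central 8, North 8, Lowland 2, Highland 2, Coastal 2, West 2, East 2 (sum 26, leaving 4 seats).
Remainders in descending order: East 0.920, West 0.884, North 0.724, Central 0.544, Coastal 0.462, Lowland 0.381, Highland 0.084.
The surplus seats go to East, West, North, Central.

Central: 9; North: 9; Lowland: 2; Highland: 2; Coastal: 2; West: 3; East: 3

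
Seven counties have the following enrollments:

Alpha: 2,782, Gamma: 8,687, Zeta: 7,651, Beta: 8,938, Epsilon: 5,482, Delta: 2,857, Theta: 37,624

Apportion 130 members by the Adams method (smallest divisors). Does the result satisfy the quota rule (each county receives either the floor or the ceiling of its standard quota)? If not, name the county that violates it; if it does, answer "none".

Theta

Standard quotas: Alpha 4.886, Gamma 15.257, Zeta 13.437, Beta 15.697, Epsilon 9.628, Delta 5.018, Theta 66.077.
Adams allocation: Alpha 5, Gamma 15, Zeta 14, Beta 16, Epsilon 10, Delta 5, Theta 65.
Theta has quota 66.077 (lower 66, upper 67) but receives 65 — outside the quota interval.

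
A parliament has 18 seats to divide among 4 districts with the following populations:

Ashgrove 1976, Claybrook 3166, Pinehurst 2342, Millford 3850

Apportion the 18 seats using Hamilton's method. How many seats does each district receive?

Ashgrove: 3; Claybrook: 5; Pinehurst: 4; Millford: 6

Standard divisor: 11334 ÷ 18 ≈ 629.667.
Standard quotas: Ashgrove 3.138, Claybrook 5.028, Pinehurst 3.719, Millford 6.114.
Lower quotas: Ashgrove 3, Claybrook 5, Pinehurst 3, Millford 6 (sum 17, leaving 1 seat).
Remainders in descending order: Pinehurst 0.719, Ashgrove 0.138, Millford 0.114, Claybrook 0.028.
The surplus seat goes to Pinehurst.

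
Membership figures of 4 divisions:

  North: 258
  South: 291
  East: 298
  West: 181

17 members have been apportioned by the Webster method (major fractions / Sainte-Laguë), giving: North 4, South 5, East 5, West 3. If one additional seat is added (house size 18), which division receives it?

North

Priority for the next seat is population ÷ (current seats + 0.5).
Priorities: North 57.333, South 52.909, East 54.182, West 51.714.
Highest priority: North.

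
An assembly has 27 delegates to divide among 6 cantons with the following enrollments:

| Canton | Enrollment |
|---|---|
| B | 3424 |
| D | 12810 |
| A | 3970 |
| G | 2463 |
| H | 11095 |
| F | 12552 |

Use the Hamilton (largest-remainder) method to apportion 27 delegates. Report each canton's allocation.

The standard divisor is 46314/27 ≈ 1715.333.
Standard quotas: B 1.9961, D 7.4679, A 2.3144, G 1.4359, H 6.4681, F 7.3175.
Lower quotas: B 1, D 7, A 2, G 1, H 6, F 7 (sum 24, leaving 3 seats).
Remainders in descending order: B 0.9961, H 0.4681, D 0.4679, G 0.4359, F 0.3175, A 0.3144.
The surplus seats go to B, H, D.

B: 2; D: 8; A: 2; G: 1; H: 7; F: 7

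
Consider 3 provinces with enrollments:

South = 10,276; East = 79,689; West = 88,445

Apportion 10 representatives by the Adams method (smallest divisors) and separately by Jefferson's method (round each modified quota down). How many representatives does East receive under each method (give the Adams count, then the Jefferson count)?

Adams: South 1, East 4, West 5.
Jefferson: South 0, East 5, West 5.
East gets 4 under Adams and 5 under Jefferson.

4 and 5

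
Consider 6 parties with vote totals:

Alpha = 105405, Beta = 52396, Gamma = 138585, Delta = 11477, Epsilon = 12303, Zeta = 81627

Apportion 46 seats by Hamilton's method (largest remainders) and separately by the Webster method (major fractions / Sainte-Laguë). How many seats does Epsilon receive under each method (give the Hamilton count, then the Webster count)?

Hamilton: Alpha 12, Beta 6, Gamma 16, Delta 1, Epsilon 2, Zeta 9.
Webster: Alpha 12, Beta 6, Gamma 16, Delta 1, Epsilon 1, Zeta 10.
Epsilon gets 2 under Hamilton and 1 under Webster.

2 and 1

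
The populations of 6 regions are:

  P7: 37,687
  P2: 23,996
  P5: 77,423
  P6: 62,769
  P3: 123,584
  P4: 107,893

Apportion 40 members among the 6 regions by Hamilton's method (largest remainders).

The standard divisor is 433352/40 ≈ 10833.8.
Standard quotas: P7 3.4787, P2 2.2149, P5 7.1464, P6 5.7938, P3 11.4073, P4 9.9589.
Lower quotas: P7 3, P2 2, P5 7, P6 5, P3 11, P4 9 (sum 37, leaving 3 seats).
Remainders in descending order: P4 0.9589, P6 0.7938, P7 0.4787, P3 0.4073, P2 0.2149, P5 0.1464.
The surplus seats go to P4, P6, P7.

P7=4, P2=2, P5=7, P6=6, P3=11, P4=10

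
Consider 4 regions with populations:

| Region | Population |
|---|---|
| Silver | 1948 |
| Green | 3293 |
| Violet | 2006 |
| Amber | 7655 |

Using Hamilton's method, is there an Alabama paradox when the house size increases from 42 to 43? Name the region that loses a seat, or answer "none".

none

At 42 seats: Silver 5, Green 9, Violet 6, Amber 22.
At 43 seats: Silver 6, Green 9, Violet 6, Amber 22.
No region's allocation decreased.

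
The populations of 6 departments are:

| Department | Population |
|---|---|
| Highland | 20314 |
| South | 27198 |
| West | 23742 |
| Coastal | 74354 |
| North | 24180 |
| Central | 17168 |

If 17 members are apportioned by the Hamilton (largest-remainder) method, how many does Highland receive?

The standard divisor is 186956/17 ≈ 10997.412.
Standard quotas: Highland 1.8472, South 2.4731, West 2.1589, Coastal 6.7610, North 2.1987, Central 1.5611.
Lower quotas: Highland 1, South 2, West 2, Coastal 6, North 2, Central 1 (sum 14, leaving 3 seats).
Remainders in descending order: Highland 0.8472, Coastal 0.7610, Central 0.5611, South 0.4731, North 0.1987, West 0.1589.
The surplus seats go to Highland, Coastal, Central.
Highland receives 2.

2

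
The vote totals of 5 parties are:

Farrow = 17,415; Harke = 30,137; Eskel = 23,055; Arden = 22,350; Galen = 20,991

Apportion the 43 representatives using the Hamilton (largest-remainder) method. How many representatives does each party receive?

Farrow 7, Harke 11, Eskel 9, Arden 8, Galen 8

Total 113948; standard divisor 113948/43 ≈ 2649.953.
Standard quotas: Farrow 6.5718, Harke 11.3727, Eskel 8.7002, Arden 8.4341, Galen 7.9213.
Lower quotas: Farrow 6, Harke 11, Eskel 8, Arden 8, Galen 7 (sum 40, leaving 3 seats).
Remainders in descending order: Galen 0.9213, Eskel 0.7002, Farrow 0.5718, Arden 0.4341, Harke 0.3727.
Largest remainders: Galen, Eskel, Farrow receive the extra seats.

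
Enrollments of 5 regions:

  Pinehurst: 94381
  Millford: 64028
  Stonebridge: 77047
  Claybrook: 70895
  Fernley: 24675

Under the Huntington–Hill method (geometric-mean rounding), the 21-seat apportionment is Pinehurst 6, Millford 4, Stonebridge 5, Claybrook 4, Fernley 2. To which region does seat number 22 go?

Priority for the next seat is population ÷ (√(s·(s+1))).
Priorities: Pinehurst 14563.304, Millford 14317.096, Stonebridge 14066.793, Claybrook 15852.604, Fernley 10073.527.
Highest priority: Claybrook.

Claybrook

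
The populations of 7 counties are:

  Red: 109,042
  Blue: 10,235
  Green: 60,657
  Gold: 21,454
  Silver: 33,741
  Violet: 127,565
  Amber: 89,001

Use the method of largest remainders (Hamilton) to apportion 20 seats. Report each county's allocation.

The standard divisor is 451695/20 ≈ 22584.75.
Standard quotas: Red 4.8281, Blue 0.4532, Green 2.6858, Gold 0.9499, Silver 1.4940, Violet 5.6483, Amber 3.9408.
Lower quotas: Red 4, Blue 0, Green 2, Gold 0, Silver 1, Violet 5, Amber 3 (sum 15, leaving 5 seats).
Remainders in descending order: Gold 0.9499, Amber 0.9408, Red 0.8281, Green 0.6858, Violet 0.6483, Silver 0.4940, Blue 0.4532.
Largest remainders: Gold, Amber, Red, Green, Violet receive the extra seats.

Red 5, Blue 0, Green 3, Gold 1, Silver 1, Violet 6, Amber 4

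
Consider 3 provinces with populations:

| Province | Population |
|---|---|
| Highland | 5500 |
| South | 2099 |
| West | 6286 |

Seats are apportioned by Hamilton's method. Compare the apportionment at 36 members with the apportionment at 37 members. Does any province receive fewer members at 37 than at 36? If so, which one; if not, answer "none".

At 36 seats: Highland 14, South 6, West 16.
At 37 seats: Highland 15, South 5, West 17.
South drops from 6 to 5.

South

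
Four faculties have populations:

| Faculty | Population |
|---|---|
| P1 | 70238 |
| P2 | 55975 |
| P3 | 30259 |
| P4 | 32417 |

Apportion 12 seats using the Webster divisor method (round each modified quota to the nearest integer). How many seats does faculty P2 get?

Standard divisor 188889/12 ≈ 15740.75; standard quotas: P1 4.462, P2 3.556, P3 1.922, P4 2.059.
Rounding to the nearest integer gives P1 4, P2 4, P3 2, P4 2 — total 12, matching the house size, so no adjustment is needed.
P2 receives 4.

4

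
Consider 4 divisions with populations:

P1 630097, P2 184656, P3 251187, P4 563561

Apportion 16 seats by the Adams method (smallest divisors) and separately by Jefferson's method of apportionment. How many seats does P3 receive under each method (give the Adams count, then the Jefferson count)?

3 and 2

Adams: P1 6, P2 2, P3 3, P4 5.
Jefferson: P1 6, P2 2, P3 2, P4 6.
P3 gets 3 under Adams and 2 under Jefferson.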